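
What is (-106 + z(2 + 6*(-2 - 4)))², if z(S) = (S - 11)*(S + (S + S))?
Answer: 20106256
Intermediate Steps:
z(S) = 3*S*(-11 + S) (z(S) = (-11 + S)*(S + 2*S) = (-11 + S)*(3*S) = 3*S*(-11 + S))
(-106 + z(2 + 6*(-2 - 4)))² = (-106 + 3*(2 + 6*(-2 - 4))*(-11 + (2 + 6*(-2 - 4))))² = (-106 + 3*(2 + 6*(-6))*(-11 + (2 + 6*(-6))))² = (-106 + 3*(2 - 36)*(-11 + (2 - 36)))² = (-106 + 3*(-34)*(-11 - 34))² = (-106 + 3*(-34)*(-45))² = (-106 + 4590)² = 4484² = 20106256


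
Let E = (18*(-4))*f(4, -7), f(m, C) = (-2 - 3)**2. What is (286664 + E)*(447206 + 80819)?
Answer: 150415313600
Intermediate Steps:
f(m, C) = 25 (f(m, C) = (-5)**2 = 25)
E = -1800 (E = (18*(-4))*25 = -72*25 = -1800)
(286664 + E)*(447206 + 80819) = (286664 - 1800)*(447206 + 80819) = 284864*528025 = 150415313600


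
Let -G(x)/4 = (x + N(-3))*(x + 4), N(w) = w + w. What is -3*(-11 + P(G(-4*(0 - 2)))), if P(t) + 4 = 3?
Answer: 36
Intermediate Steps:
N(w) = 2*w
G(x) = -4*(-6 + x)*(4 + x) (G(x) = -4*(x + 2*(-3))*(x + 4) = -4*(x - 6)*(4 + x) = -4*(-6 + x)*(4 + x))
P(t) = -1 (P(t) = -4 + 3 = -1)
-3*(-11 + P(G(-4*(0 - 2)))) = -3*(-11 - 1) = -3*(-12) = 36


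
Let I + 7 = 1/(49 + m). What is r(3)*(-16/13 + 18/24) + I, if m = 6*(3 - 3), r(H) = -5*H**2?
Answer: 37341/2548 ≈ 14.655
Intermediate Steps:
m = 0 (m = 6*0 = 0)
I = -342/49 (I = -7 + 1/(49 + 0) = -7 + 1/49 = -342/49 ≈ -6.9796)
r(3)*(-16/13 + 18/24) + I = (-5*3**2)*(-16/13 + 18/24) - 342/49 = (-5*9)*(-16*1/13 + 18*(1/24)) - 342/49 = -45*(-16/13 + 3/4) - 342/49 = -45*(-25/52) - 342/49 = 1125/52 - 342/49 = 37341/2548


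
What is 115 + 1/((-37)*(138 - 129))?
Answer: 38294/333 ≈ 115.00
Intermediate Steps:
115 + 1/((-37)*(138 - 129)) = 115 - 1/37/9 = 115 - 1/37*⅑ = 115 - 1/333 = 38294/333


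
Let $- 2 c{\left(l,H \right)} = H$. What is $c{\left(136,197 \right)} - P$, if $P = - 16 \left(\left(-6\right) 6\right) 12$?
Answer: $- \frac{14021}{2} \approx -7010.5$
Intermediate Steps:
$c{\left(l,H \right)} = - \frac{H}{2}$
$P = 6912$ ($P = \left(-16\right) \left(-36\right) 12 = 576 \cdot 12 = 6912$)
$c{\left(136,197 \right)} - P = \left(- \frac{1}{2}\right) 197 - 6912 = - \frac{197}{2} - 6912 = - \frac{14021}{2}$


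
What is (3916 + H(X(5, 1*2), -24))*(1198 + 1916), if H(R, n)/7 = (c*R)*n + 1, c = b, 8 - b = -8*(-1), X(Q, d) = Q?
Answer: 12216222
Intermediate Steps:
b = 0 (b = 8 - (-8)*(-1) = 8 - 1*8 = 8 - 8 = 0)
c = 0
H(R, n) = 7 (H(R, n) = 7*((0*R)*n + 1) = 7*(0*n + 1) = 7*(0 + 1) = 7*1 = 7)
(3916 + H(X(5, 1*2), -24))*(1198 + 1916) = (3916 + 7)*(1198 + 1916) = 3923*3114 = 12216222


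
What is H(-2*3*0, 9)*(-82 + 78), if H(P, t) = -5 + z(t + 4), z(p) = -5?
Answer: 40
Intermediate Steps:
H(P, t) = -10 (H(P, t) = -5 - 5 = -10)
H(-2*3*0, 9)*(-82 + 78) = -10*(-82 + 78) = -10*(-4) = 40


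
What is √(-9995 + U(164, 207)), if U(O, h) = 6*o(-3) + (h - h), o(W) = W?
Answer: I*√10013 ≈ 100.06*I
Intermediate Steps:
U(O, h) = -18 (U(O, h) = 6*(-3) + (h - h) = -18 + 0 = -18)
√(-9995 + U(164, 207)) = √(-9995 - 18) = √(-10013) = I*√10013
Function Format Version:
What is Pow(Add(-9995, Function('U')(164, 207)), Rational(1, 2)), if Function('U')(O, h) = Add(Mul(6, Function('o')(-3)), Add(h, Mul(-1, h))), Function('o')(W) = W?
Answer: Mul(I, Pow(10013, Rational(1, 2))) ≈ Mul(100.06, I)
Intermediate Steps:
Function('U')(O, h) = -18 (Function('U')(O, h) = Add(Mul(6, -3), Add(h, Mul(-1, h))) = Add(-18, 0) = -18)
Pow(Add(-9995, Function('U')(164, 207)), Rational(1, 2)) = Pow(Add(-9995, -18), Rational(1, 2)) = Pow(-10013, Rational(1, 2)) = Mul(I, Pow(10013, Rational(1, 2)))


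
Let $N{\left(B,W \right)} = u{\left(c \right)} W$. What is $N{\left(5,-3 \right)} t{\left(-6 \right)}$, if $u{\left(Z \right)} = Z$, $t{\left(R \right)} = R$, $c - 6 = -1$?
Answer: $90$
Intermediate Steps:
$c = 5$ ($c = 6 - 1 = 5$)
$N{\left(B,W \right)} = 5 W$
$N{\left(5,-3 \right)} t{\left(-6 \right)} = 5 \left(-3\right) \left(-6\right) = \left(-15\right) \left(-6\right) = 90$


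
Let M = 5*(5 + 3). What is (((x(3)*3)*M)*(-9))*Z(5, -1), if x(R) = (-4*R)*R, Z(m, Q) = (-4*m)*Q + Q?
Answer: 738720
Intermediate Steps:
M = 40 (M = 5*8 = 40)
Z(m, Q) = Q - 4*Q*m (Z(m, Q) = -4*Q*m + Q = Q - 4*Q*m)
x(R) = -4*R**2
(((x(3)*3)*M)*(-9))*Z(5, -1) = (((-4*3**2*3)*40)*(-9))*(-(1 - 4*5)) = (((-4*9*3)*40)*(-9))*(-(1 - 20)) = ((-36*3*40)*(-9))*(-1*(-19)) = (-108*40*(-9))*19 = -4320*(-9)*19 = 38880*19 = 738720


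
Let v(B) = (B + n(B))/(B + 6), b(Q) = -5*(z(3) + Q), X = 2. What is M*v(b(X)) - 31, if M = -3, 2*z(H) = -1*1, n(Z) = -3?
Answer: -52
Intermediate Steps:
z(H) = -½ (z(H) = (-1*1)/2 = (½)*(-1) = -½)
b(Q) = 5/2 - 5*Q (b(Q) = -5*(-½ + Q) = 5/2 - 5*Q)
v(B) = (-3 + B)/(6 + B) (v(B) = (B - 3)/(B + 6) = (-3 + B)/(6 + B))
M*v(b(X)) - 31 = -3*(-3 + (5/2 - 5*2))/(6 + (5/2 - 5*2)) - 31 = -3*(-3 + (5/2 - 10))/(6 + (5/2 - 10)) - 31 = -3*(-3 - 15/2)/(6 - 15/2) - 31 = -3*(-21)/((-3/2)*2) - 31 = -(-2)*(-21)/2 - 31 = -3*7 - 31 = -21 - 31 = -52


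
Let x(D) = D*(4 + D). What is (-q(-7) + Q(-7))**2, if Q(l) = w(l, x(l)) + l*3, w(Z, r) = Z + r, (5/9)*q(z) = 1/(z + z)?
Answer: 231361/4900 ≈ 47.217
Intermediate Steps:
q(z) = 9/(10*z) (q(z) = 9/(5*(z + z)) = 9/(5*((2*z))) = 9*(1/(2*z))/5 = 9/(10*z))
Q(l) = 4*l + l*(4 + l) (Q(l) = (l + l*(4 + l)) + l*3 = (l + l*(4 + l)) + 3*l = 4*l + l*(4 + l))
(-q(-7) + Q(-7))**2 = (-9/(10*(-7)) - 7*(8 - 7))**2 = (-9*(-1)/(10*7) - 7*1)**2 = (-1*(-9/70) - 7)**2 = (9/70 - 7)**2 = (-481/70)**2 = 231361/4900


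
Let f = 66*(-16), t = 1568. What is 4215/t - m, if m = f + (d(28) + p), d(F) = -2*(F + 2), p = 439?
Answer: 1065751/1568 ≈ 679.69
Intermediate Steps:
f = -1056
d(F) = -4 - 2*F (d(F) = -2*(2 + F) = -4 - 2*F)
m = -677 (m = -1056 + ((-4 - 2*28) + 439) = -1056 + ((-4 - 56) + 439) = -1056 + (-60 + 439) = -1056 + 379 = -677)
4215/t - m = 4215/1568 - 1*(-677) = 4215*(1/1568) + 677 = 4215/1568 + 677 = 1065751/1568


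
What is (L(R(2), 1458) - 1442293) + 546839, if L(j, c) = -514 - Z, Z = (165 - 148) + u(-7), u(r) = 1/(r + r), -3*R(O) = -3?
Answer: -12543789/14 ≈ -8.9599e+5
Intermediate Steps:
R(O) = 1 (R(O) = -1/3*(-3) = 1)
u(r) = 1/(2*r)
Z = 237/14 (Z = (165 - 148) + (1/2)/(-7) = 17 + (1/2)*(-1/7) = 17 - 1/14 = 237/14 ≈ 16.929)
L(j, c) = -7433/14 (L(j, c) = -514 - 1*237/14 = -514 - 237/14 = -7433/14)
(L(R(2), 1458) - 1442293) + 546839 = (-7433/14 - 1442293) + 546839 = -20199535/14 + 546839 = -12543789/14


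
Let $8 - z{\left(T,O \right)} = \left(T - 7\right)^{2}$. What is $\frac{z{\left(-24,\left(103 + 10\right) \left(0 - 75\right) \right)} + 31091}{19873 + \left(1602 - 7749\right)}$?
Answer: $\frac{15069}{6863} \approx 2.1957$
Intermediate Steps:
$z{\left(T,O \right)} = 8 - \left(-7 + T\right)^{2}$ ($z{\left(T,O \right)} = 8 - \left(T - 7\right)^{2} = 8 - \left(-7 + T\right)^{2}$)
$\frac{z{\left(-24,\left(103 + 10\right) \left(0 - 75\right) \right)} + 31091}{19873 + \left(1602 - 7749\right)} = \frac{\left(8 - \left(-7 - 24\right)^{2}\right) + 31091}{19873 + \left(1602 - 7749\right)} = \frac{\left(8 - \left(-31\right)^{2}\right) + 31091}{19873 - 6147} = \frac{\left(8 - 961\right) + 31091}{13726} = \left(\left(8 - 961\right) + 31091\right) \frac{1}{13726} = \left(-953 + 31091\right) \frac{1}{13726} = 30138 \cdot \frac{1}{13726} = \frac{15069}{6863}$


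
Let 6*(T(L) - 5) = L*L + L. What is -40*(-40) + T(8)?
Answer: 1617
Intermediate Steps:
T(L) = 5 + L/6 + L²/6 (T(L) = 5 + (L*L + L)/6 = 5 + (L² + L)/6 = 5 + (L + L²)/6 = 5 + (L/6 + L²/6) = 5 + L/6 + L²/6)
-40*(-40) + T(8) = -40*(-40) + (5 + (⅙)*8 + (⅙)*8²) = 1600 + (5 + 4/3 + (⅙)*64) = 1600 + (5 + 4/3 + 32/3) = 1600 + 17 = 1617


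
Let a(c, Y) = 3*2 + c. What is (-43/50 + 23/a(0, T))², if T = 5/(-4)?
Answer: 49729/5625 ≈ 8.8407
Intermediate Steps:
T = -5/4 (T = 5*(-¼) = -5/4 ≈ -1.2500)
a(c, Y) = 6 + c
(-43/50 + 23/a(0, T))² = (-43/50 + 23/(6 + 0))² = (-43*1/50 + 23/6)² = (-43/50 + 23*(⅙))² = (-43/50 + 23/6)² = (223/75)² = 49729/5625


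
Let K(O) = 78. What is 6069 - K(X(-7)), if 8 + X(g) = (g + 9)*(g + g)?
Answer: 5991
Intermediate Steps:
X(g) = -8 + 2*g*(9 + g) (X(g) = -8 + (g + 9)*(g + g) = -8 + (9 + g)*(2*g) = -8 + 2*g*(9 + g))
6069 - K(X(-7)) = 6069 - 1*78 = 6069 - 78 = 5991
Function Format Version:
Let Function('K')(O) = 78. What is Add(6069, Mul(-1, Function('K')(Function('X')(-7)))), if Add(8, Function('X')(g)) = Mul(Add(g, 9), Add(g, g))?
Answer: 5991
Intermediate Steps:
Function('X')(g) = Add(-8, Mul(2, g, Add(9, g))) (Function('X')(g) = Add(-8, Mul(Add(g, 9), Add(g, g))) = Add(-8, Mul(Add(9, g), Mul(2, g))) = Add(-8, Mul(2, g, Add(9, g))))
Add(6069, Mul(-1, Function('K')(Function('X')(-7)))) = Add(6069, Mul(-1, 78)) = Add(6069, -78) = 5991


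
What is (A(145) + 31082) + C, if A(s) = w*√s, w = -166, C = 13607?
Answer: 44689 - 166*√145 ≈ 42690.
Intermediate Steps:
A(s) = -166*√s
(A(145) + 31082) + C = (-166*√145 + 31082) + 13607 = (31082 - 166*√145) + 13607 = 44689 - 166*√145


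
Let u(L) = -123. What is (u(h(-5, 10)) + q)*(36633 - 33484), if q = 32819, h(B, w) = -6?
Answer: 102959704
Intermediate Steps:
(u(h(-5, 10)) + q)*(36633 - 33484) = (-123 + 32819)*(36633 - 33484) = 32696*3149 = 102959704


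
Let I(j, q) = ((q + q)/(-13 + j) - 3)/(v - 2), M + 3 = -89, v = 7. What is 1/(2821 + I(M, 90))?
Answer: 35/98702 ≈ 0.00035460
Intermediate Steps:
M = -92 (M = -3 - 89 = -92)
I(j, q) = -⅗ + 2*q/(5*(-13 + j)) (I(j, q) = ((q + q)/(-13 + j) - 3)/(7 - 2) = ((2*q)/(-13 + j) - 3)/5 = (2*q/(-13 + j) - 3)*(⅕) = (-3 + 2*q/(-13 + j))*(⅕) = -⅗ + 2*q/(5*(-13 + j)))
1/(2821 + I(M, 90)) = 1/(2821 + (-39 - 2*90 + 3*(-92))/(5*(13 - 1*(-92)))) = 1/(2821 + (-39 - 180 - 276)/(5*(13 + 92))) = 1/(2821 + (⅕)*(-495)/105) = 1/(2821 + (⅕)*(1/105)*(-495)) = 1/(2821 - 33/35) = 1/(98702/35) = 35/98702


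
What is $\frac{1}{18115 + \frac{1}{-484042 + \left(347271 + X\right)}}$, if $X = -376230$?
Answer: $\frac{513001}{9293013114} \approx 5.5203 \cdot 10^{-5}$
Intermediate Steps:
$\frac{1}{18115 + \frac{1}{-484042 + \left(347271 + X\right)}} = \frac{1}{18115 + \frac{1}{-484042 + \left(347271 - 376230\right)}} = \frac{1}{18115 + \frac{1}{-484042 - 28959}} = \frac{1}{18115 + \frac{1}{-513001}} = \frac{1}{18115 - \frac{1}{513001}} = \frac{1}{\frac{9293013114}{513001}} = \frac{513001}{9293013114}$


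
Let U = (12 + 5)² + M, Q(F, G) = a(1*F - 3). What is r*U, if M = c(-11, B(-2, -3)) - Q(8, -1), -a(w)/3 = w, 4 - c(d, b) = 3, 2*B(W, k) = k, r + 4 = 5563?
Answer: 1695495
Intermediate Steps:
r = 5559 (r = -4 + 5563 = 5559)
B(W, k) = k/2
c(d, b) = 1 (c(d, b) = 4 - 1*3 = 4 - 3 = 1)
a(w) = -3*w
Q(F, G) = 9 - 3*F (Q(F, G) = -3*(1*F - 3) = -3*(F - 3) = -3*(-3 + F) = 9 - 3*F)
M = 16 (M = 1 - (9 - 3*8) = 1 - (9 - 24) = 1 - 1*(-15) = 1 + 15 = 16)
U = 305 (U = (12 + 5)² + 16 = 17² + 16 = 289 + 16 = 305)
r*U = 5559*305 = 1695495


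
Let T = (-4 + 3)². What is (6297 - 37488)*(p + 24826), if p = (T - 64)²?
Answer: -898144845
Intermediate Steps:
T = 1 (T = (-1)² = 1)
p = 3969 (p = (1 - 64)² = (-63)² = 3969)
(6297 - 37488)*(p + 24826) = (6297 - 37488)*(3969 + 24826) = -31191*28795 = -898144845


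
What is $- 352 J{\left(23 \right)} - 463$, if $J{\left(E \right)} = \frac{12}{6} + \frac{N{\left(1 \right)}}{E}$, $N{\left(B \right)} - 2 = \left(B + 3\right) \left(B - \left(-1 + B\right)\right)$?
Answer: $- \frac{28953}{23} \approx -1258.8$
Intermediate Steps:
$N{\left(B \right)} = 5 + B$ ($N{\left(B \right)} = 2 + \left(B + 3\right) \left(B - \left(-1 + B\right)\right) = 2 + \left(3 + B\right) 1 = 2 + \left(3 + B\right) = 5 + B$)
$J{\left(E \right)} = 2 + \frac{6}{E}$ ($J{\left(E \right)} = \frac{12}{6} + \frac{5 + 1}{E} = 12 \cdot \frac{1}{6} + \frac{6}{E} = 2 + \frac{6}{E}$)
$- 352 J{\left(23 \right)} - 463 = - 352 \left(2 + \frac{6}{23}\right) - 463 = \left(-352\right) \frac{52}{23} - 463 = - \frac{18304}{23} - 463 = - \frac{28953}{23}$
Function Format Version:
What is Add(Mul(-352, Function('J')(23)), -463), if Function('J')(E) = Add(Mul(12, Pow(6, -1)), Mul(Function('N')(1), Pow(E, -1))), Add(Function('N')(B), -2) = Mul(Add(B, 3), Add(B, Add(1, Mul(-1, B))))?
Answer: Rational(-28953, 23) ≈ -1258.8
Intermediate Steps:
Function('N')(B) = Add(5, B) (Function('N')(B) = Add(2, Mul(Add(B, 3), Add(B, Add(1, Mul(-1, B))))) = Add(2, Mul(Add(3, B), 1)) = Add(2, Add(3, B)) = Add(5, B))
Function('J')(E) = Add(2, Mul(6, Pow(E, -1))) (Function('J')(E) = Add(Mul(12, Pow(6, -1)), Mul(Add(5, 1), Pow(E, -1))) = Add(Mul(12, Rational(1, 6)), Mul(6, Pow(E, -1))) = Add(2, Mul(6, Pow(E, -1))))
Add(Mul(-352, Function('J')(23)), -463) = Add(Mul(-352, Add(2, Mul(6, Pow(23, -1)))), -463) = Add(Mul(-352, Add(2, Mul(6, Rational(1, 23)))), -463) = Add(Mul(-352, Add(2, Rational(6, 23))), -463) = Add(Mul(-352, Rational(52, 23)), -463) = Add(Rational(-18304, 23), -463) = Rational(-28953, 23)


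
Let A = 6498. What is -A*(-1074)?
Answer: 6978852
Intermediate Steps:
-A*(-1074) = -1*6498*(-1074) = -6498*(-1074) = 6978852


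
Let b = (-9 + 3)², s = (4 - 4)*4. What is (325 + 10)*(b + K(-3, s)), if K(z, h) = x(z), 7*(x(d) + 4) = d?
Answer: 74035/7 ≈ 10576.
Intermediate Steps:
x(d) = -4 + d/7
s = 0 (s = 0*4 = 0)
K(z, h) = -4 + z/7
b = 36 (b = (-6)² = 36)
(325 + 10)*(b + K(-3, s)) = (325 + 10)*(36 + (-4 + (⅐)*(-3))) = 335*(36 + (-4 - 3/7)) = 335*(36 - 31/7) = 335*(221/7) = 74035/7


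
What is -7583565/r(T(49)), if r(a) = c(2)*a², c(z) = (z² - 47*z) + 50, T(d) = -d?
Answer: 1516713/19208 ≈ 78.963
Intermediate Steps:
c(z) = 50 + z² - 47*z
r(a) = -40*a² (r(a) = (50 + 2² - 47*2)*a² = (50 + 4 - 94)*a² = -40*a²)
-7583565/r(T(49)) = -7583565/((-40*(-1*49)²)) = -7583565/((-40*(-49)²)) = -7583565/((-40*2401)) = -7583565/(-96040) = -7583565*(-1/96040) = 1516713/19208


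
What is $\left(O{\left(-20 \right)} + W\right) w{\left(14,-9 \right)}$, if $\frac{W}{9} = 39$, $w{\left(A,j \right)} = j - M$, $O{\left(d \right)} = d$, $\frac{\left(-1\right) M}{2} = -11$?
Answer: $-10261$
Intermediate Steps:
$M = 22$ ($M = \left(-2\right) \left(-11\right) = 22$)
$w{\left(A,j \right)} = -22 + j$ ($w{\left(A,j \right)} = j - 22 = -22 + j$)
$W = 351$ ($W = 9 \cdot 39 = 351$)
$\left(O{\left(-20 \right)} + W\right) w{\left(14,-9 \right)} = \left(-20 + 351\right) \left(-22 - 9\right) = 331 \left(-31\right) = -10261$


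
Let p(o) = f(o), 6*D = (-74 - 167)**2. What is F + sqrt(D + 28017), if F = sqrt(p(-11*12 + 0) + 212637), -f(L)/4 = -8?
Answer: sqrt(212669) + sqrt(1357098)/6 ≈ 655.32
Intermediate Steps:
f(L) = 32 (f(L) = -4*(-8) = 32)
D = 58081/6 (D = (-74 - 167)**2/6 = (1/6)*(-241)**2 = (1/6)*58081 = 58081/6 ≈ 9680.2)
p(o) = 32
F = sqrt(212669) (F = sqrt(32 + 212637) = sqrt(212669) ≈ 461.16)
F + sqrt(D + 28017) = sqrt(212669) + sqrt(58081/6 + 28017) = sqrt(212669) + sqrt(226183/6) = sqrt(212669) + sqrt(1357098)/6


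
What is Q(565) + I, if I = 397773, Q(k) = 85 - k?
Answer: 397293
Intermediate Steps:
Q(565) + I = (85 - 1*565) + 397773 = (85 - 565) + 397773 = -480 + 397773 = 397293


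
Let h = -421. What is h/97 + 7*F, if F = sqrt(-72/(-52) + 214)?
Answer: -421/97 + 140*sqrt(91)/13 ≈ 98.392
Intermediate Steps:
F = 20*sqrt(91)/13 (F = sqrt(-72*(-1/52) + 214) = sqrt(18/13 + 214) = sqrt(2800/13) = 20*sqrt(91)/13 ≈ 14.676)
h/97 + 7*F = -421/97 + 7*(20*sqrt(91)/13) = -421*1/97 + 140*sqrt(91)/13 = -421/97 + 140*sqrt(91)/13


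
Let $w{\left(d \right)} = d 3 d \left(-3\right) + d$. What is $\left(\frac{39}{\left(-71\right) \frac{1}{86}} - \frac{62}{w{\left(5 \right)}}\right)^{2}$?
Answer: $\frac{134497494121}{60996100} \approx 2205.0$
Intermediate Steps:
$w{\left(d \right)} = d - 9 d^{2}$ ($w{\left(d \right)} = 3 d d \left(-3\right) + d = 3 d^{2} \left(-3\right) + d = - 9 d^{2} + d = d - 9 d^{2}$)
$\left(\frac{39}{\left(-71\right) \frac{1}{86}} - \frac{62}{w{\left(5 \right)}}\right)^{2} = \left(\frac{39}{\left(-71\right) \frac{1}{86}} - \frac{62}{5 \left(1 - 45\right)}\right)^{2} = \left(\frac{39}{- \frac{71}{86}} - \frac{62}{5 \left(-44\right)}\right)^{2} = \left(39 \left(- \frac{86}{71}\right) - \frac{62}{-220}\right)^{2} = \left(- \frac{3354}{71} - - \frac{31}{110}\right)^{2} = \left(- \frac{3354}{71} + \frac{31}{110}\right)^{2} = \left(- \frac{366739}{7810}\right)^{2} = \frac{134497494121}{60996100}$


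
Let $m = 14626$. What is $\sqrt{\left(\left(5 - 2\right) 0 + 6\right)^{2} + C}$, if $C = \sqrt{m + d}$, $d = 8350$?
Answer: $2 \sqrt{9 + 2 \sqrt{359}} \approx 13.696$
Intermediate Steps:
$C = 8 \sqrt{359}$ ($C = \sqrt{14626 + 8350} = \sqrt{22976} = 8 \sqrt{359} \approx 151.58$)
$\sqrt{\left(\left(5 - 2\right) 0 + 6\right)^{2} + C} = \sqrt{\left(\left(5 - 2\right) 0 + 6\right)^{2} + 8 \sqrt{359}} = \sqrt{\left(3 \cdot 0 + 6\right)^{2} + 8 \sqrt{359}} = \sqrt{\left(0 + 6\right)^{2} + 8 \sqrt{359}} = \sqrt{6^{2} + 8 \sqrt{359}} = \sqrt{36 + 8 \sqrt{359}}$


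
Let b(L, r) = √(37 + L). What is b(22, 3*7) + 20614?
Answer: 20614 + √59 ≈ 20622.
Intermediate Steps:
b(22, 3*7) + 20614 = √(37 + 22) + 20614 = √59 + 20614 = 20614 + √59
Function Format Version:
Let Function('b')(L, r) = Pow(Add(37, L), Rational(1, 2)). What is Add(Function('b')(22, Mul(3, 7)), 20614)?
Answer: Add(20614, Pow(59, Rational(1, 2))) ≈ 20622.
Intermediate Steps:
Add(Function('b')(22, Mul(3, 7)), 20614) = Add(Pow(Add(37, 22), Rational(1, 2)), 20614) = Add(Pow(59, Rational(1, 2)), 20614) = Add(20614, Pow(59, Rational(1, 2)))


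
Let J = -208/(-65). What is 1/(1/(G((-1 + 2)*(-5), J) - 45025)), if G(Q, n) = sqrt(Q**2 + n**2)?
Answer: -45025 + sqrt(881)/5 ≈ -45019.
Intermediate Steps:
J = 16/5 (J = -208*(-1/65) = 16/5 ≈ 3.2000)
1/(1/(G((-1 + 2)*(-5), J) - 45025)) = 1/(1/(sqrt(((-1 + 2)*(-5))**2 + (16/5)**2) - 45025)) = 1/(1/(sqrt((1*(-5))**2 + 256/25) - 45025)) = 1/(1/(sqrt((-5)**2 + 256/25) - 45025)) = 1/(1/(sqrt(25 + 256/25) - 45025)) = 1/(1/(sqrt(881/25) - 45025)) = 1/(1/(sqrt(881)/5 - 45025)) = 1/(1/(-45025 + sqrt(881)/5)) = -45025 + sqrt(881)/5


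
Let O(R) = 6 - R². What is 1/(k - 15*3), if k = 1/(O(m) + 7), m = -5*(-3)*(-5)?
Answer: -5612/252541 ≈ -0.022222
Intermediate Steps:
m = -75 (m = 15*(-5) = -75)
k = -1/5612 (k = 1/((6 - 1*(-75)²) + 7) = 1/((6 - 1*5625) + 7) = 1/((6 - 5625) + 7) = 1/(-5619 + 7) = 1/(-5612) = -1/5612 ≈ -0.00017819)
1/(k - 15*3) = 1/(-1/5612 - 15*3) = 1/(-1/5612 - 45) = 1/(-252541/5612) = -5612/252541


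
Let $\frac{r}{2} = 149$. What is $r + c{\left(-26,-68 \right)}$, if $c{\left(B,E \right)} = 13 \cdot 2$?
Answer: $324$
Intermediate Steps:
$r = 298$ ($r = 2 \cdot 149 = 298$)
$c{\left(B,E \right)} = 26$
$r + c{\left(-26,-68 \right)} = 298 + 26 = 324$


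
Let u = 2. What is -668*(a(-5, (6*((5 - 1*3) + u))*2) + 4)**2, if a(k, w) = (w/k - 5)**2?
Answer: -19688659388/625 ≈ -3.1502e+7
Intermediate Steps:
a(k, w) = (-5 + w/k)**2
-668*(a(-5, (6*((5 - 1*3) + u))*2) + 4)**2 = -668*((-6*((5 - 1*3) + 2)*2 + 5*(-5))**2/(-5)**2 + 4)**2 = -668*((-6*((5 - 3) + 2)*2 - 25)**2/25 + 4)**2 = -668*((-6*(2 + 2)*2 - 25)**2/25 + 4)**2 = -668*((-6*4*2 - 25)**2/25 + 4)**2 = -668*((-24*2 - 25)**2/25 + 4)**2 = -668*((-1*48 - 25)**2/25 + 4)**2 = -668*((-48 - 25)**2/25 + 4)**2 = -668*((1/25)*(-73)**2 + 4)**2 = -668*((1/25)*5329 + 4)**2 = -668*(5329/25 + 4)**2 = -668*(5429/25)**2 = -668*29474041/625 = -19688659388/625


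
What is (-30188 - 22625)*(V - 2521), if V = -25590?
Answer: 1484626243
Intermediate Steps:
(-30188 - 22625)*(V - 2521) = (-30188 - 22625)*(-25590 - 2521) = -52813*(-28111) = 1484626243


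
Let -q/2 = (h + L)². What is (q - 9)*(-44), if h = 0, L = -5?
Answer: 2596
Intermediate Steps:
q = -50 (q = -2*(0 - 5)² = -2*(-5)² = -2*25 = -50)
(q - 9)*(-44) = (-50 - 9)*(-44) = -59*(-44) = 2596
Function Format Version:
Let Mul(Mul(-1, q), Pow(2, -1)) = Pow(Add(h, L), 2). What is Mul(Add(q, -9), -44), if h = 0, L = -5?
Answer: 2596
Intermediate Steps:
q = -50 (q = Mul(-2, Pow(Add(0, -5), 2)) = Mul(-2, Pow(-5, 2)) = Mul(-2, 25) = -50)
Mul(Add(q, -9), -44) = Mul(Add(-50, -9), -44) = Mul(-59, -44) = 2596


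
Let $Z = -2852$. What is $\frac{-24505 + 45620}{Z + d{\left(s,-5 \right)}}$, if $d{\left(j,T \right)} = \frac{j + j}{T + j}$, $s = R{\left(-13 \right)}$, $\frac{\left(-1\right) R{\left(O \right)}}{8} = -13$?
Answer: $- \frac{418077}{56428} \approx -7.409$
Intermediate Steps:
$R{\left(O \right)} = 104$ ($R{\left(O \right)} = \left(-8\right) \left(-13\right) = 104$)
$s = 104$
$d{\left(j,T \right)} = \frac{2 j}{T + j}$
$\frac{-24505 + 45620}{Z + d{\left(s,-5 \right)}} = \frac{-24505 + 45620}{-2852 + 2 \cdot 104 \frac{1}{-5 + 104}} = \frac{21115}{-2852 + 2 \cdot 104 \cdot \frac{1}{99}} = \frac{21115}{-2852 + \frac{208}{99}} = \frac{21115}{- \frac{282140}{99}} = 21115 \left(- \frac{99}{282140}\right) = - \frac{418077}{56428}$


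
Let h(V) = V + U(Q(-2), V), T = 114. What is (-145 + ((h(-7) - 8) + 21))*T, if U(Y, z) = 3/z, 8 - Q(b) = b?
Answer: -111264/7 ≈ -15895.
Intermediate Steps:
Q(b) = 8 - b
h(V) = V + 3/V
(-145 + ((h(-7) - 8) + 21))*T = (-145 + (((-7 + 3/(-7)) - 8) + 21))*114 = (-145 + (((-7 + 3*(-⅐)) - 8) + 21))*114 = (-145 + (((-7 - 3/7) - 8) + 21))*114 = (-145 + ((-52/7 - 8) + 21))*114 = (-145 + (-108/7 + 21))*114 = (-145 + 39/7)*114 = -976/7*114 = -111264/7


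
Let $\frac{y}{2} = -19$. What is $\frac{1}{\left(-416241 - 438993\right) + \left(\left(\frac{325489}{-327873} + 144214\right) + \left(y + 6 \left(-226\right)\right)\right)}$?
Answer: $- \frac{327873}{233581640911} \approx -1.4037 \cdot 10^{-6}$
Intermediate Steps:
$y = -38$ ($y = 2 \left(-19\right) = -38$)
$\frac{1}{\left(-416241 - 438993\right) + \left(\left(\frac{325489}{-327873} + 144214\right) + \left(y + 6 \left(-226\right)\right)\right)} = \frac{1}{\left(-416241 - 438993\right) + \left(\left(\frac{325489}{-327873} + 144214\right) + \left(-38 + 6 \left(-226\right)\right)\right)} = \frac{1}{-855234 + \left(\left(325489 \left(- \frac{1}{327873}\right) + 144214\right) - 1394\right)} = \frac{1}{-855234 + \left(\left(- \frac{325489}{327873} + 144214\right) - 1394\right)} = \frac{1}{-855234 + \left(\frac{47283551333}{327873} - 1394\right)} = \frac{1}{-855234 + \frac{46826496371}{327873}} = \frac{1}{- \frac{233581640911}{327873}} = - \frac{327873}{233581640911}$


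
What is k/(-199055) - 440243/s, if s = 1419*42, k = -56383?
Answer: -84272256331/11863279890 ≈ -7.1036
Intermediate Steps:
s = 59598
k/(-199055) - 440243/s = -56383/(-199055) - 440243/59598 = -56383*(-1/199055) - 440243*1/59598 = 56383/199055 - 440243/59598 = -84272256331/11863279890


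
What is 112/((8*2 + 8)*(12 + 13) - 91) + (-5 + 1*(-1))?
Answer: -2942/509 ≈ -5.7800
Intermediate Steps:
112/((8*2 + 8)*(12 + 13) - 91) + (-5 + 1*(-1)) = 112/((16 + 8)*25 - 91) + (-5 - 1) = 112/(24*25 - 91) - 6 = 112/(600 - 91) - 6 = 112/509 - 6 = -2942/509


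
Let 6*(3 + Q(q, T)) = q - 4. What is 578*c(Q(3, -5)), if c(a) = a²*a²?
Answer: 37662769/648 ≈ 58122.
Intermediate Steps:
Q(q, T) = -11/3 + q/6 (Q(q, T) = -3 + (q - 4)/6 = -3 + (-4 + q)/6 = -3 + (-⅔ + q/6) = -11/3 + q/6)
c(a) = a⁴
578*c(Q(3, -5)) = 578*(-11/3 + (⅙)*3)⁴ = 578*(-11/3 + ½)⁴ = 578*(-19/6)⁴ = 578*(130321/1296) = 37662769/648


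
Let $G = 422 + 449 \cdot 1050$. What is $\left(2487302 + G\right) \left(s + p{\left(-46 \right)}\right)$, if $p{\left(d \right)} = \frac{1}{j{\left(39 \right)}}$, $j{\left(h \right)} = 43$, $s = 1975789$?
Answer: $5846703507104$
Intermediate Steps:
$p{\left(d \right)} = \frac{1}{43}$
$G = 471872$ ($G = 422 + 471450 = 471872$)
$\left(2487302 + G\right) \left(s + p{\left(-46 \right)}\right) = \left(2487302 + 471872\right) \left(1975789 + \frac{1}{43}\right) = 2959174 \cdot \frac{84958928}{43} = 5846703507104$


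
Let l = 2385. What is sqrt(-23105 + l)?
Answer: 4*I*sqrt(1295) ≈ 143.94*I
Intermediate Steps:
sqrt(-23105 + l) = sqrt(-23105 + 2385) = sqrt(-20720) = 4*I*sqrt(1295)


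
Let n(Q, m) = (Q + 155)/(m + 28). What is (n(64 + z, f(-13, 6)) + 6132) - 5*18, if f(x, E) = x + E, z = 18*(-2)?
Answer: 42355/7 ≈ 6050.7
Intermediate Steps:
z = -36
f(x, E) = E + x
n(Q, m) = (155 + Q)/(28 + m)
(n(64 + z, f(-13, 6)) + 6132) - 5*18 = ((155 + (64 - 36))/(28 + (6 - 13)) + 6132) - 5*18 = ((155 + 28)/(28 - 7) + 6132) - 90 = (183/21 + 6132) - 90 = ((1/21)*183 + 6132) - 90 = (61/7 + 6132) - 90 = 42985/7 - 90 = 42355/7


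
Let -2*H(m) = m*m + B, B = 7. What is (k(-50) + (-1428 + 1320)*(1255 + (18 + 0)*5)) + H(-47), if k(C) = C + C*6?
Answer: -146718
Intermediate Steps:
k(C) = 7*C (k(C) = C + 6*C = 7*C)
H(m) = -7/2 - m²/2 (H(m) = -(m*m + 7)/2 = -(m² + 7)/2 = -(7 + m²)/2 = -7/2 - m²/2)
(k(-50) + (-1428 + 1320)*(1255 + (18 + 0)*5)) + H(-47) = (7*(-50) + (-1428 + 1320)*(1255 + (18 + 0)*5)) + (-7/2 - ½*(-47)²) = (-350 - 108*(1255 + 18*5)) + (-7/2 - ½*2209) = (-350 - 108*(1255 + 90)) + (-7/2 - 2209/2) = (-350 - 108*1345) - 1108 = (-350 - 145260) - 1108 = -145610 - 1108 = -146718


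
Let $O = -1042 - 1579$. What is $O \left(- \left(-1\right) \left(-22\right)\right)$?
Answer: $57662$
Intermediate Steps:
$O = -2621$
$O \left(- \left(-1\right) \left(-22\right)\right) = - 2621 \left(- \left(-1\right) \left(-22\right)\right) = - 2621 \left(\left(-1\right) 22\right) = \left(-2621\right) \left(-22\right) = 57662$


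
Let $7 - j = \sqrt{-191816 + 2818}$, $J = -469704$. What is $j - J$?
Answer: $469711 - i \sqrt{188998} \approx 4.6971 \cdot 10^{5} - 434.74 i$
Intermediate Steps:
$j = 7 - i \sqrt{188998}$ ($j = 7 - \sqrt{-191816 + 2818} = 7 - \sqrt{-188998} = 7 - i \sqrt{188998} \approx 7.0 - 434.74 i$)
$j - J = \left(7 - i \sqrt{188998}\right) - -469704 = \left(7 - i \sqrt{188998}\right) + 469704 = 469711 - i \sqrt{188998}$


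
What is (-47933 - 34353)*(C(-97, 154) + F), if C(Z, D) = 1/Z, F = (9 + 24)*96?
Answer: -25286076370/97 ≈ -2.6068e+8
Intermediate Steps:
F = 3168 (F = 33*96 = 3168)
(-47933 - 34353)*(C(-97, 154) + F) = (-47933 - 34353)*(1/(-97) + 3168) = -82286*(-1/97 + 3168) = -82286*307295/97 = -25286076370/97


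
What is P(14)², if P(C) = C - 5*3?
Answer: 1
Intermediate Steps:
P(C) = -15 + C (P(C) = C - 15 = -15 + C)
P(14)² = (-15 + 14)² = (-1)² = 1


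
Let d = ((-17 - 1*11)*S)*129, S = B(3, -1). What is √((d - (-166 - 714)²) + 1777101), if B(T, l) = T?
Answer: √991865 ≈ 995.92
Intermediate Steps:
S = 3
d = -10836 (d = ((-17 - 1*11)*3)*129 = ((-17 - 11)*3)*129 = -28*3*129 = -84*129 = -10836)
√((d - (-166 - 714)²) + 1777101) = √((-10836 - (-166 - 714)²) + 1777101) = √((-10836 - 1*(-880)²) + 1777101) = √((-10836 - 1*774400) + 1777101) = √((-10836 - 774400) + 1777101) = √(-785236 + 1777101) = √991865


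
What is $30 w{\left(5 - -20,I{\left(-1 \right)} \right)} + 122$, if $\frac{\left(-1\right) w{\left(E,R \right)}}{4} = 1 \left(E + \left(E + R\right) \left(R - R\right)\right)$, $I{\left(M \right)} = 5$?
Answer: $-2878$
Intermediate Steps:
$w{\left(E,R \right)} = - 4 E$ ($w{\left(E,R \right)} = - 4 \cdot 1 \left(E + \left(E + R\right) \left(R - R\right)\right) = - 4 \cdot 1 \left(E + \left(E + R\right) 0\right) = - 4 \cdot 1 \left(E + 0\right) = - 4 \cdot 1 E = - 4 E$)
$30 w{\left(5 - -20,I{\left(-1 \right)} \right)} + 122 = 30 \left(- 4 \left(5 - -20\right)\right) + 122 = 30 \left(- 4 \left(5 + 20\right)\right) + 122 = 30 \left(\left(-4\right) 25\right) + 122 = 30 \left(-100\right) + 122 = -3000 + 122 = -2878$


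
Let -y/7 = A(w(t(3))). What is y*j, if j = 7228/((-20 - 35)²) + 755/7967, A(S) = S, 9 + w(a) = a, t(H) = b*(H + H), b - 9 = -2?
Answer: -1257256371/2190925 ≈ -573.85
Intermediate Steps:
b = 7 (b = 9 - 2 = 7)
t(H) = 14*H (t(H) = 7*(H + H) = 7*(2*H) = 14*H)
w(a) = -9 + a
y = -231 (y = -7*(-9 + 14*3) = -7*(-9 + 42) = -7*33 = -231)
j = 59869351/24100175 (j = 7228/((-55)²) + 755*(1/7967) = 7228/3025 + 755/7967 = 59869351/24100175 ≈ 2.4842)
y*j = -231*59869351/24100175 = -1257256371/2190925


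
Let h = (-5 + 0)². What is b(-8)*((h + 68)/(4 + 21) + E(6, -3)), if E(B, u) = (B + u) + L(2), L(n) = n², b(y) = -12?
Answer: -3216/25 ≈ -128.64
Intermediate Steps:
h = 25 (h = (-5)² = 25)
E(B, u) = 4 + B + u (E(B, u) = (B + u) + 2² = (B + u) + 4 = 4 + B + u)
b(-8)*((h + 68)/(4 + 21) + E(6, -3)) = -12*((25 + 68)/(4 + 21) + (4 + 6 - 3)) = -12*(93/25 + 7) = -12*268/25 = -3216/25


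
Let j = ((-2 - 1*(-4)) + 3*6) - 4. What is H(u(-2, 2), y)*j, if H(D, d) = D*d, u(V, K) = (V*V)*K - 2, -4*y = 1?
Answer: -24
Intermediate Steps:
y = -¼ (y = -¼*1 = -¼ ≈ -0.25000)
u(V, K) = -2 + K*V² (u(V, K) = V²*K - 2 = K*V² - 2 = -2 + K*V²)
j = 16 (j = ((-2 + 4) + 18) - 4 = (2 + 18) - 4 = 20 - 4 = 16)
H(u(-2, 2), y)*j = ((-2 + 2*(-2)²)*(-¼))*16 = ((-2 + 2*4)*(-¼))*16 = ((-2 + 8)*(-¼))*16 = (6*(-¼))*16 = -3/2*16 = -24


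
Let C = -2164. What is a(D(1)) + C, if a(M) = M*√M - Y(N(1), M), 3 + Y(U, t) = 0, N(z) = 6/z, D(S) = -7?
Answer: -2161 - 7*I*√7 ≈ -2161.0 - 18.52*I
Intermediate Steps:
Y(U, t) = -3 (Y(U, t) = -3 + 0 = -3)
a(M) = 3 + M^(3/2) (a(M) = M*√M - 1*(-3) = M^(3/2) + 3 = 3 + M^(3/2))
a(D(1)) + C = (3 + (-7)^(3/2)) - 2164 = (3 - 7*I*√7) - 2164 = -2161 - 7*I*√7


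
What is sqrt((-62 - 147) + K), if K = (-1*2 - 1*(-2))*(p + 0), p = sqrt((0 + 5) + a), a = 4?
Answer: I*sqrt(209) ≈ 14.457*I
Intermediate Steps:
p = 3 (p = sqrt((0 + 5) + 4) = sqrt(5 + 4) = sqrt(9) = 3)
K = 0 (K = (-1*2 - 1*(-2))*(3 + 0) = (-2 + 2)*3 = 0*3 = 0)
sqrt((-62 - 147) + K) = sqrt((-62 - 147) + 0) = sqrt(-209 + 0) = sqrt(-209) = I*sqrt(209)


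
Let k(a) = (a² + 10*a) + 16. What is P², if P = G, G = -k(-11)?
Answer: 729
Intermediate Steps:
k(a) = 16 + a² + 10*a
G = -27 (G = -(16 + (-11)² + 10*(-11)) = -(16 + 121 - 110) = -1*27 = -27)
P = -27
P² = (-27)² = 729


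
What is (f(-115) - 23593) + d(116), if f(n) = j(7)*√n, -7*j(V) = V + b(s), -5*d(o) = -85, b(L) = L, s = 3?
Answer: -23576 - 10*I*√115/7 ≈ -23576.0 - 15.32*I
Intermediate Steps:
d(o) = 17 (d(o) = -⅕*(-85) = 17)
j(V) = -3/7 - V/7 (j(V) = -(V + 3)/7 = -(3 + V)/7 = -3/7 - V/7)
f(n) = -10*√n/7 (f(n) = (-3/7 - ⅐*7)*√n = (-3/7 - 1)*√n = -10*√n/7)
(f(-115) - 23593) + d(116) = (-10*I*√115/7 - 23593) + 17 = (-23593 - 10*I*√115/7) + 17 = -23576 - 10*I*√115/7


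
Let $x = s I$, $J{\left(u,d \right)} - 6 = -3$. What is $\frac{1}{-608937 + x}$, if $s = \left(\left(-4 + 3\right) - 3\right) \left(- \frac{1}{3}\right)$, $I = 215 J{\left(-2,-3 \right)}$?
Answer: $- \frac{1}{608077} \approx -1.6445 \cdot 10^{-6}$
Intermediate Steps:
$J{\left(u,d \right)} = 3$ ($J{\left(u,d \right)} = 6 - 3 = 3$)
$I = 645$ ($I = 215 \cdot 3 = 645$)
$s = \frac{4}{3}$ ($s = \left(-1 - 3\right) \left(\left(-1\right) \frac{1}{3}\right) = \left(-4\right) \left(- \frac{1}{3}\right) = \frac{4}{3} \approx 1.3333$)
$x = 860$ ($x = \frac{4}{3} \cdot 645 = 860$)
$\frac{1}{-608937 + x} = \frac{1}{-608937 + 860} = \frac{1}{-608077} = - \frac{1}{608077}$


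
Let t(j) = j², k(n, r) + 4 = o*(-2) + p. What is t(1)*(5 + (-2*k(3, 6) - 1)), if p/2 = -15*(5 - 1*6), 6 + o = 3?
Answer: -60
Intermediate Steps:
o = -3 (o = -6 + 3 = -3)
p = 30 (p = 2*(-15*(5 - 1*6)) = 2*(-15*(5 - 6)) = 2*(-15*(-1)) = 2*(-3*(-5)) = 2*15 = 30)
k(n, r) = 32 (k(n, r) = -4 + (-3*(-2) + 30) = -4 + (6 + 30) = -4 + 36 = 32)
t(1)*(5 + (-2*k(3, 6) - 1)) = 1²*(5 + (-2*32 - 1)) = 1*(5 + (-64 - 1)) = 1*(5 - 65) = 1*(-60) = -60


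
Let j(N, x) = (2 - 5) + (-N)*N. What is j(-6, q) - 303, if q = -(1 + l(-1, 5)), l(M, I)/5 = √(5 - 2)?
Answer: -342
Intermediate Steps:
l(M, I) = 5*√3 (l(M, I) = 5*√(5 - 2) = 5*√3)
q = -1 - 5*√3 (q = -(1 + 5*√3) = -1 - 5*√3 ≈ -9.6602)
j(N, x) = -3 - N²
j(-6, q) - 303 = (-3 - 1*(-6)²) - 303 = (-3 - 1*36) - 303 = (-3 - 36) - 303 = -39 - 303 = -342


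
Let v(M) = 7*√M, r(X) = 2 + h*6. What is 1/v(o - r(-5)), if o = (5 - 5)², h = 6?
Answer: -I*√38/266 ≈ -0.023174*I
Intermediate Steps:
r(X) = 38 (r(X) = 2 + 6*6 = 2 + 36 = 38)
o = 0 (o = 0² = 0)
1/v(o - r(-5)) = 1/(7*√(0 - 1*38)) = 1/(7*√(0 - 38)) = 1/(7*√(-38)) = 1/(7*(I*√38)) = 1/(7*I*√38) = -I*√38/266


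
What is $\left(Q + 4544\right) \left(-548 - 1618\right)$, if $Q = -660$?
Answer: $-8412744$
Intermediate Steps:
$\left(Q + 4544\right) \left(-548 - 1618\right) = \left(-660 + 4544\right) \left(-548 - 1618\right) = 3884 \left(-2166\right) = -8412744$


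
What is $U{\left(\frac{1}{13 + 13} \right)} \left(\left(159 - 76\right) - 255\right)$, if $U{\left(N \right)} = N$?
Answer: $- \frac{86}{13} \approx -6.6154$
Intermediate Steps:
$U{\left(\frac{1}{13 + 13} \right)} \left(\left(159 - 76\right) - 255\right) = \frac{\left(159 - 76\right) - 255}{13 + 13} = \frac{83 - 255}{26} = \frac{1}{26} \left(-172\right) = - \frac{86}{13}$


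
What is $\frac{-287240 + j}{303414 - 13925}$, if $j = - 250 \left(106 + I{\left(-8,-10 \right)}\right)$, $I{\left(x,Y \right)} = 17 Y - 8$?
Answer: $- \frac{269240}{289489} \approx -0.93005$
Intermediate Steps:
$I{\left(x,Y \right)} = -8 + 17 Y$
$j = 18000$ ($j = - 250 \left(106 + \left(-8 + 17 \left(-10\right)\right)\right) = - 250 \left(106 - 178\right) = \left(-250\right) \left(-72\right) = 18000$)
$\frac{-287240 + j}{303414 - 13925} = \frac{-287240 + 18000}{303414 - 13925} = - \frac{269240}{289489}$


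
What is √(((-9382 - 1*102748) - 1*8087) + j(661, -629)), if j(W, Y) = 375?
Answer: I*√119842 ≈ 346.18*I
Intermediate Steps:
√(((-9382 - 1*102748) - 1*8087) + j(661, -629)) = √(((-9382 - 1*102748) - 1*8087) + 375) = √(((-9382 - 102748) - 8087) + 375) = √((-112130 - 8087) + 375) = √(-120217 + 375) = √(-119842) = I*√119842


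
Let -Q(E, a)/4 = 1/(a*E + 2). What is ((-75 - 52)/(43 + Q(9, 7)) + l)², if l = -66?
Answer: 37041236521/7789681 ≈ 4755.2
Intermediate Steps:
Q(E, a) = -4/(2 + E*a) (Q(E, a) = -4/(a*E + 2) = -4/(E*a + 2) = -4/(2 + E*a))
((-75 - 52)/(43 + Q(9, 7)) + l)² = ((-75 - 52)/(43 - 4/(2 + 9*7)) - 66)² = (-127/(43 - 4/(2 + 63)) - 66)² = (-127/(43 - 4/65) - 66)² = (-127/2791/65 - 66)² = (-127*65/2791 - 66)² = (-8255/2791 - 66)² = (-192461/2791)² = 37041236521/7789681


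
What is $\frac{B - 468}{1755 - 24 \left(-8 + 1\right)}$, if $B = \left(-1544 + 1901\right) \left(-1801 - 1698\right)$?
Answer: $- \frac{416537}{641} \approx -649.82$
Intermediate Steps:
$B = -1249143$ ($B = 357 \left(-3499\right) = -1249143$)
$\frac{B - 468}{1755 - 24 \left(-8 + 1\right)} = \frac{-1249143 - 468}{1755 - 24 \left(-8 + 1\right)} = - \frac{1249611}{1755 - -168} = - \frac{1249611}{1755 + 168} = - \frac{1249611}{1923} = \left(-1249611\right) \frac{1}{1923} = - \frac{416537}{641}$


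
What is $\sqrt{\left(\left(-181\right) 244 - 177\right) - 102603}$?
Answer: $16 i \sqrt{574} \approx 383.33 i$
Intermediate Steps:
$\sqrt{\left(\left(-181\right) 244 - 177\right) - 102603} = \sqrt{\left(-44164 - 177\right) - 102603} = \sqrt{-44341 - 102603} = \sqrt{-146944} = 16 i \sqrt{574}$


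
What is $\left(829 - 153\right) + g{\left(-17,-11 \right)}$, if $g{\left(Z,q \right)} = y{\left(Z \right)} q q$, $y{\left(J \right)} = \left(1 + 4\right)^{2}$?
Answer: $3701$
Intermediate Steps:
$y{\left(J \right)} = 25$ ($y{\left(J \right)} = 5^{2} = 25$)
$g{\left(Z,q \right)} = 25 q^{2}$ ($g{\left(Z,q \right)} = 25 q q = 25 q^{2}$)
$\left(829 - 153\right) + g{\left(-17,-11 \right)} = \left(829 - 153\right) + 25 \left(-11\right)^{2} = \left(829 - 153\right) + 25 \cdot 121 = 676 + 3025 = 3701$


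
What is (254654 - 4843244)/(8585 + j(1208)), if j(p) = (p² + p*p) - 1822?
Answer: -1529530/975097 ≈ -1.5686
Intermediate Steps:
j(p) = -1822 + 2*p² (j(p) = (p² + p²) - 1822 = 2*p² - 1822 = -1822 + 2*p²)
(254654 - 4843244)/(8585 + j(1208)) = (254654 - 4843244)/(8585 + (-1822 + 2*1208²)) = -4588590/(8585 + (-1822 + 2*1459264)) = -4588590/(8585 + (-1822 + 2918528)) = -4588590/(8585 + 2916706) = -4588590/2925291 = -4588590*1/2925291 = -1529530/975097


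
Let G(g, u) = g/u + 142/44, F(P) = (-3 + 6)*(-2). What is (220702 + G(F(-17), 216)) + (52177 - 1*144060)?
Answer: 51013591/396 ≈ 1.2882e+5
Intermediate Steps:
F(P) = -6 (F(P) = 3*(-2) = -6)
G(g, u) = 71/22 + g/u (G(g, u) = g/u + 142*(1/44) = g/u + 71/22 = 71/22 + g/u)
(220702 + G(F(-17), 216)) + (52177 - 1*144060) = (220702 + (71/22 - 6/216)) + (52177 - 1*144060) = (220702 + (71/22 - 6*1/216)) + (52177 - 144060) = (220702 + (71/22 - 1/36)) - 91883 = (220702 + 1267/396) - 91883 = 87399259/396 - 91883 = 51013591/396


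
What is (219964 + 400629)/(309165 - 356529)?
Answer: -620593/47364 ≈ -13.103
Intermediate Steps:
(219964 + 400629)/(309165 - 356529) = 620593/(-47364) = 620593*(-1/47364) = -620593/47364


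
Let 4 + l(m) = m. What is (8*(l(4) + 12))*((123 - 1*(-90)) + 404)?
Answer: 59232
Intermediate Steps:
l(m) = -4 + m
(8*(l(4) + 12))*((123 - 1*(-90)) + 404) = (8*((-4 + 4) + 12))*((123 - 1*(-90)) + 404) = (8*(0 + 12))*((123 + 90) + 404) = (8*12)*(213 + 404) = 96*617 = 59232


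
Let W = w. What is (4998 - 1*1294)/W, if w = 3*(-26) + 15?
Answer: -3704/63 ≈ -58.794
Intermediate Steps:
w = -63 (w = -78 + 15 = -63)
W = -63
(4998 - 1*1294)/W = (4998 - 1*1294)/(-63) = (4998 - 1294)*(-1/63) = 3704*(-1/63) = -3704/63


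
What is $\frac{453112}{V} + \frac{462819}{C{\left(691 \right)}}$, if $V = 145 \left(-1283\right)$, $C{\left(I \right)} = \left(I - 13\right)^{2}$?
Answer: $- \frac{40729267981}{28505770980} \approx -1.4288$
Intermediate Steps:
$C{\left(I \right)} = \left(-13 + I\right)^{2}$
$V = -186035$
$\frac{453112}{V} + \frac{462819}{C{\left(691 \right)}} = \frac{453112}{-186035} + \frac{462819}{\left(-13 + 691\right)^{2}} = 453112 \left(- \frac{1}{186035}\right) + \frac{462819}{678^{2}} = - \frac{453112}{186035} + \frac{462819}{459684} = - \frac{453112}{186035} + 462819 \cdot \frac{1}{459684} = - \frac{453112}{186035} + \frac{154273}{153228} = - \frac{40729267981}{28505770980}$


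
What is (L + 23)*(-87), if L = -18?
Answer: -435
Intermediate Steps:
(L + 23)*(-87) = (-18 + 23)*(-87) = 5*(-87) = -435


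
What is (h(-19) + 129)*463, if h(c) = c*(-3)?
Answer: 86118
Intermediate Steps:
h(c) = -3*c
(h(-19) + 129)*463 = (-3*(-19) + 129)*463 = (57 + 129)*463 = 186*463 = 86118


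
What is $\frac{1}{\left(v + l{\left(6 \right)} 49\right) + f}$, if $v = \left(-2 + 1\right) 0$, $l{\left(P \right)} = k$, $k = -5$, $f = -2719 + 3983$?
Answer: $\frac{1}{1019} \approx 0.00098135$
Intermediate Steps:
$f = 1264$
$l{\left(P \right)} = -5$
$v = 0$ ($v = \left(-1\right) 0 = 0$)
$\frac{1}{\left(v + l{\left(6 \right)} 49\right) + f} = \frac{1}{\left(0 - 245\right) + 1264} = \frac{1}{-245 + 1264} = \frac{1}{1019}$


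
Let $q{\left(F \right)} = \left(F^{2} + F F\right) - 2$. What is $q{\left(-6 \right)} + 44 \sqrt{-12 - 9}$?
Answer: $70 + 44 i \sqrt{21} \approx 70.0 + 201.63 i$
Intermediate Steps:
$q{\left(F \right)} = -2 + 2 F^{2}$ ($q{\left(F \right)} = \left(F^{2} + F^{2}\right) - 2 = 2 F^{2} - 2 = -2 + 2 F^{2}$)
$q{\left(-6 \right)} + 44 \sqrt{-12 - 9} = \left(-2 + 2 \left(-6\right)^{2}\right) + 44 \sqrt{-12 - 9} = \left(-2 + 2 \cdot 36\right) + 44 \sqrt{-21} = \left(-2 + 72\right) + 44 i \sqrt{21} = 70 + 44 i \sqrt{21}$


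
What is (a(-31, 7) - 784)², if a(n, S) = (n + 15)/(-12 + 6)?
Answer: 5494336/9 ≈ 6.1048e+5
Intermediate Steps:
a(n, S) = -5/2 - n/6 (a(n, S) = (15 + n)/(-6) = (15 + n)*(-⅙) = -5/2 - n/6)
(a(-31, 7) - 784)² = ((-5/2 - ⅙*(-31)) - 784)² = ((-5/2 + 31/6) - 784)² = (8/3 - 784)² = (-2344/3)² = 5494336/9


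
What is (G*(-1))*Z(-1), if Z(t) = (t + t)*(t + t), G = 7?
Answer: -28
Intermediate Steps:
Z(t) = 4*t**2 (Z(t) = (2*t)*(2*t) = 4*t**2)
(G*(-1))*Z(-1) = (7*(-1))*(4*(-1)**2) = -28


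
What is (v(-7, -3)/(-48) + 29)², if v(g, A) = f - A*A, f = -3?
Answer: 13689/16 ≈ 855.56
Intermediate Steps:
v(g, A) = -3 - A² (v(g, A) = -3 - A*A = -3 - A²)
(v(-7, -3)/(-48) + 29)² = ((-3 - 1*(-3)²)/(-48) + 29)² = ((-3 - 1*9)*(-1/48) + 29)² = ((-3 - 9)*(-1/48) + 29)² = (-12*(-1/48) + 29)² = (¼ + 29)² = (117/4)² = 13689/16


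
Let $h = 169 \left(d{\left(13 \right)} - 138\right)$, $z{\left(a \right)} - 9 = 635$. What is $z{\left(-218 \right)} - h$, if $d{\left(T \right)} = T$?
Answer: $21769$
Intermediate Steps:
$z{\left(a \right)} = 644$ ($z{\left(a \right)} = 9 + 635 = 644$)
$h = -21125$ ($h = 169 \left(13 - 138\right) = 169 \left(-125\right) = -21125$)
$z{\left(-218 \right)} - h = 644 - -21125 = 644 + 21125 = 21769$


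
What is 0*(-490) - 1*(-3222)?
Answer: 3222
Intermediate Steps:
0*(-490) - 1*(-3222) = 0 + 3222 = 3222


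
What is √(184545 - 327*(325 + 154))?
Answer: 2*√6978 ≈ 167.07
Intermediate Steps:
√(184545 - 327*(325 + 154)) = √(184545 - 327*479) = √(184545 - 156633) = √27912 = 2*√6978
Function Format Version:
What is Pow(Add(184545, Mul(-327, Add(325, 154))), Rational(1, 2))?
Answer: Mul(2, Pow(6978, Rational(1, 2))) ≈ 167.07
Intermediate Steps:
Pow(Add(184545, Mul(-327, Add(325, 154))), Rational(1, 2)) = Pow(Add(184545, Mul(-327, 479)), Rational(1, 2)) = Pow(Add(184545, -156633), Rational(1, 2)) = Pow(27912, Rational(1, 2)) = Mul(2, Pow(6978, Rational(1, 2)))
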